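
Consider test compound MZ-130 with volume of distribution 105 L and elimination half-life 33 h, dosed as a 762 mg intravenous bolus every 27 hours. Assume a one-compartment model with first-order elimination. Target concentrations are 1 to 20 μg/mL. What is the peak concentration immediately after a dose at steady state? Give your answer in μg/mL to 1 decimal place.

Over one 27-h interval, 27/33 ≈ 0.81818 half-lives elapse, leaving f ≈ 0.5672 of each dose.
Accumulation ratio R = 1/(1 − f) ≈ 1/0.4328 ≈ 2.3105.
Single-dose peak C₀ = D/Vd = 762/105 ≈ 7.257 μg/mL.
Cmax,ss = C₀/(1 − f) ≈ 7.257/0.4328 ≈ 16.768 μg/mL.
Peak 16.8 μg/mL vs MTC 20 μg/mL: below toxic threshold.

16.8 μg/mL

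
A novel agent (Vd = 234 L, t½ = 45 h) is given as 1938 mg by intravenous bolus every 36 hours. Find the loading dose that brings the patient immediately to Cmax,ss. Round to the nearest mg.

4553 mg

f = (1/2)^(36/45) ≈ 0.574349; accumulation ratio R = 1/(1−f) ≈ 2.34934.
Loading dose to hit Cmax,ss on first dose: D_load = D_maint·R ≈ 1938 × 2.34934 ≈ 4553.02 mg.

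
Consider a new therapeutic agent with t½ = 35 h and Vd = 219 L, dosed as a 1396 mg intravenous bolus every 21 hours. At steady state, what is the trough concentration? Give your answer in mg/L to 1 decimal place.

12.4 mg/L

τ/t½ = 21/35 ≈ 0.6, so fraction remaining f = (1/2)^(21/35) ≈ 0.6598.
Single-dose peak C₀ = D/Vd = 1396/219 ≈ 6.374 mg/L.
Steady-state trough Cmin,ss = C₀·f/(1−f) ≈ 6.374 × 0.6598/0.3402 ≈ 12.362 mg/L.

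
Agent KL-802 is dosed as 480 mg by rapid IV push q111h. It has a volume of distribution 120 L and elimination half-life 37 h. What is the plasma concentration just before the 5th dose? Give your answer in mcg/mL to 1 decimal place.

0.6 mcg/mL

f = (1/2)^(τ/t½) = (1/2)^(111/37) ≈ 0.1250.
C₀ = D/Vd = 480/120 ≈ 4.000 mcg/mL.
Before the 5th dose, 4 doses have been given. Superposition: Cmin = C₀·(f + f² + … + f^4).
≈ 4.000 × (0.1250 + 0.0156 + 0.0020 + 0.0002) ≈ 4.000 × 0.1428 ≈ 0.571 mcg/mL.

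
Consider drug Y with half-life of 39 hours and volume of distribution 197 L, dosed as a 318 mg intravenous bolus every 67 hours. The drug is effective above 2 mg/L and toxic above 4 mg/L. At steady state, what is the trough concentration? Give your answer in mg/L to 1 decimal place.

0.7 mg/L

k = ln2/t½ = ln2/39 ≈ 0.017773 h⁻¹; fraction remaining f = e^(−kτ) = e^(−0.017773×67) ≈ 0.3040.
Accumulation ratio R = 1/(1 − f) ≈ 1/0.6960 ≈ 1.4368.
Single-dose peak C₀ = D/Vd = 318/197 ≈ 1.614 mg/L.
Steady-state peak Cmax,ss = C₀·R ≈ 1.614 × 1.4368 ≈ 2.319 mg/L.
Steady-state trough Cmin,ss = Cmax,ss·f ≈ 2.319 × 0.3040 ≈ 0.705 mg/L.
Trough 0.7 mg/L vs MEC 2 mg/L: subtherapeutic.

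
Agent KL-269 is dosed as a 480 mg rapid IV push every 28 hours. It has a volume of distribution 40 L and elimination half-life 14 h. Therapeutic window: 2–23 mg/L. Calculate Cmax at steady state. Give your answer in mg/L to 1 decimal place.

16.0 mg/L

τ = 28 h = 2 half-lives, so f = (1/2)^2 = 0.25.
At steady state, R = 1/(1 − 0.25) = 4/3.
Single-dose peak C₀ = D/Vd = 480/40 = 12 mg/L.
Steady-state peak Cmax,ss = C₀·R = 12 × 4/3 ≈ 16.000 mg/L.
Peak 16.0 mg/L vs MTC 23 mg/L: below toxic threshold.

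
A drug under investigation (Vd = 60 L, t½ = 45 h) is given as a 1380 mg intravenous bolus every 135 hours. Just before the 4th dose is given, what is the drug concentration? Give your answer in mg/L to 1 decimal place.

3.3 mg/L

f = (1/2)^(τ/t½) = (1/2)^(135/45) ≈ 0.1250.
C₀ = D/Vd = 1380/60 ≈ 23.000 mg/L.
Before the 4th dose, 3 doses have been given. Superposition: Cmin = C₀·(f + f² + … + f^3).
≈ 23.000 × (0.1250 + 0.0156 + 0.0020) ≈ 23.000 × 0.1426 ≈ 3.280 mg/L.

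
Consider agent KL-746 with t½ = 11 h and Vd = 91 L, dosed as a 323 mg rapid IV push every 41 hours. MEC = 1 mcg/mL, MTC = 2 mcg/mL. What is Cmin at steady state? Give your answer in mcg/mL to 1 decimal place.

k = ln2/t½ = ln2/11 ≈ 0.063013 h⁻¹; fraction remaining f = e^(−kτ) = e^(−0.063013×41) ≈ 0.0755.
At steady state, accumulation factor R = 1/(1 − e^(−kτ)) ≈ 1.0817.
Each bolus raises the concentration by D/Vd = 323/91 ≈ 3.549 mcg/mL.
Cmax,ss = C₀/(1 − f) ≈ 3.549/0.9245 ≈ 3.839 mcg/mL.
Steady-state trough Cmin,ss = Cmax,ss·f ≈ 3.839 × 0.0755 ≈ 0.290 mcg/mL.
Trough 0.3 mcg/mL vs MEC 1 mcg/mL: subtherapeutic.

0.3 mcg/mL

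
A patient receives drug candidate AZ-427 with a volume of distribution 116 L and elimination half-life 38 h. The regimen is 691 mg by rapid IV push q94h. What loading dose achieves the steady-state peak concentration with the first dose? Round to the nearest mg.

f = (1/2)^(94/38) ≈ 0.180031; accumulation ratio R = 1/(1−f) ≈ 1.21956.
Loading dose to hit Cmax,ss on first dose: D_load = D_maint·R ≈ 691 × 1.21956 ≈ 842.72 mg.

843 mg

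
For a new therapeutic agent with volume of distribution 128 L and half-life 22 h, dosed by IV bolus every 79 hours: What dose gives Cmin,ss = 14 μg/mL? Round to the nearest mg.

19801 mg

τ/t½ = 79/22 ≈ 3.5909, so f = (1/2)^(79/22) ≈ 0.082991.
Cmin,ss = (D/Vd)·f/(1−f), so D = Cmin,ss·Vd·(1−f)/f.
D = 14 × 128 × (1−f)/f ≈ 14 × 128 × 11.04950 ≈ 19800.70 mg.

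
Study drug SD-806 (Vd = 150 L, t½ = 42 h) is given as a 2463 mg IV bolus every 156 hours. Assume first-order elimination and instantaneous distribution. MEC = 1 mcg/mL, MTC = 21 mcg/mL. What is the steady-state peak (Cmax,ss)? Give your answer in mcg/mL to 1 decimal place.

17.8 mcg/mL

k = ln2/t½ = ln2/42 ≈ 0.016504 h⁻¹; fraction remaining f = e^(−kτ) = e^(−0.016504×156) ≈ 0.0762.
Accumulation ratio R = 1/(1 − f) ≈ 1/0.9238 ≈ 1.0825.
Each bolus raises the concentration by D/Vd = 2463/150 ≈ 16.420 mcg/mL.
Steady-state peak Cmax,ss = C₀·R ≈ 16.420 × 1.0825 ≈ 17.775 mcg/mL.
Peak 17.8 mcg/mL vs MTC 21 mcg/mL: below toxic threshold.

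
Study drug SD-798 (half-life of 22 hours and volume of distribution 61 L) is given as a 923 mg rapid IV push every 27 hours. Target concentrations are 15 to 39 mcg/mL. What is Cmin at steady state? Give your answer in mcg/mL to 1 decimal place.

k = ln2/t½ = ln2/22 ≈ 0.031507 h⁻¹; fraction remaining f = e^(−kτ) = e^(−0.031507×27) ≈ 0.4271.
Each bolus raises the concentration by D/Vd = 923/61 ≈ 15.131 mcg/mL.
Steady-state trough Cmin,ss = C₀·f/(1−f) ≈ 15.131 × 0.4271/0.5729 ≈ 11.280 mcg/mL.
Trough 11.3 mcg/mL vs MEC 15 mcg/mL: subtherapeutic.

11.3 mcg/mL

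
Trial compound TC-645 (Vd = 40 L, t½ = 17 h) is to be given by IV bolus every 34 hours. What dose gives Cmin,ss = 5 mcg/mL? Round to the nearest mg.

600 mg

τ/t½ = 34/17 ≈ 2, so f = (1/2)^(34/17) ≈ 0.250000.
Cmin,ss = (D/Vd)·f/(1−f), so D = Cmin,ss·Vd·(1−f)/f.
D = 5 × 40 × (1−f)/f ≈ 5 × 40 × 3.00000 ≈ 600.00 mg.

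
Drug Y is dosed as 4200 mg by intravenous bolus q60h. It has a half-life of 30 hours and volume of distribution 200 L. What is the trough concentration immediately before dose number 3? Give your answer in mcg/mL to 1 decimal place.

6.6 mcg/mL

f = (1/2)^(τ/t½) = (1/2)^(60/30) ≈ 0.2500.
C₀ = D/Vd = 4200/200 ≈ 21.000 mcg/mL.
Before the 3rd dose, 2 doses have been given. Superposition: Cmin = C₀·(f + f²).
≈ 21.000 × (0.2500 + 0.0625) ≈ 21.000 × 0.3125 ≈ 6.562 mcg/mL.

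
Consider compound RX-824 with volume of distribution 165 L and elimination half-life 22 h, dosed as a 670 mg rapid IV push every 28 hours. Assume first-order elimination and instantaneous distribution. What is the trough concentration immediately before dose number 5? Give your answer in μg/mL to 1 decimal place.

f = (1/2)^(τ/t½) = (1/2)^(28/22) ≈ 0.4139.
C₀ = D/Vd = 670/165 ≈ 4.061 μg/mL.
Before the 5th dose, 4 doses have been given. Superposition: Cmin = C₀·(f + f² + … + f^4).
≈ 4.061 × (0.4139 + 0.1713 + 0.0709 + 0.0293) ≈ 4.061 × 0.6854 ≈ 2.783 μg/mL.

2.8 μg/mL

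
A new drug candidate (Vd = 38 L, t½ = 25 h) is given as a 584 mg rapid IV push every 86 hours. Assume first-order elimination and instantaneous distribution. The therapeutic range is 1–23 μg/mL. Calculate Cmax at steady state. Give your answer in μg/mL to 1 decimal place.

k = ln2/t½ = ln2/25 ≈ 0.027726 h⁻¹; fraction remaining f = e^(−kτ) = e^(−0.027726×86) ≈ 0.0921.
Accumulation ratio R = 1/(1 − f) ≈ 1/0.9079 ≈ 1.1014.
Single-dose peak C₀ = D/Vd = 584/38 ≈ 15.368 μg/mL.
Steady-state peak Cmax,ss = C₀·R ≈ 15.368 × 1.1014 ≈ 16.926 μg/mL.
Peak 16.9 μg/mL vs MTC 23 μg/mL: below toxic threshold.

16.9 μg/mL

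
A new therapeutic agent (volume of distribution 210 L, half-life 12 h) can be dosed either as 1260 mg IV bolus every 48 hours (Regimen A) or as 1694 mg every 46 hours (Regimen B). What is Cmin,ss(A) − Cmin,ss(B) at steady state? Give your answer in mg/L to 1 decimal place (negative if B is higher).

-0.2 mg/L

Regimen A: f = (1/2)^(48/12) ≈ 0.0625; Cmin,ss = (1260/210)·f/(1−f) ≈ 0.400 mg/L.
Regimen B: f = (1/2)^(46/12) ≈ 0.0702; Cmin,ss = (1694/210)·f/(1−f) ≈ 0.609 mg/L.
Difference ≈ 0.400 − 0.609 ≈ -0.209 mg/L.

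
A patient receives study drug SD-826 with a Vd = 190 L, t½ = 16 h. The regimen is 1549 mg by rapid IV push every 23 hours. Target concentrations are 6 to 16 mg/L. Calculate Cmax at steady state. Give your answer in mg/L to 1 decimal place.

k = ln2/t½ = ln2/16 ≈ 0.043322 h⁻¹; fraction remaining f = e^(−kτ) = e^(−0.043322×23) ≈ 0.3692.
At steady state, accumulation factor R = 1/(1 − e^(−kτ)) ≈ 1.5853.
Each bolus raises the concentration by D/Vd = 1549/190 ≈ 8.153 mg/L.
Steady-state peak Cmax,ss = C₀·R ≈ 8.153 × 1.5853 ≈ 12.925 mg/L.
Peak 12.9 mg/L vs MTC 16 mg/L: below toxic threshold.

12.9 mg/L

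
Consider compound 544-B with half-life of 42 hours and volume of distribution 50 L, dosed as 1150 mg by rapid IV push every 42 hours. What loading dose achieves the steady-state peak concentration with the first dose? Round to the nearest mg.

2300 mg

f = (1/2)^(42/42) ≈ 0.500000; accumulation ratio R = 1/(1−f) ≈ 2.00000.
Loading dose to hit Cmax,ss on first dose: D_load = D_maint·R ≈ 1150 × 2.00000 ≈ 2300.00 mg.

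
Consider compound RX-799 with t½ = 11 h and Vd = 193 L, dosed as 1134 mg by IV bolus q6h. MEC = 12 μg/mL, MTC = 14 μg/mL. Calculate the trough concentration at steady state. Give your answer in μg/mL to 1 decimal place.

12.8 μg/mL

τ/t½ = 6/11 ≈ 0.54545, so fraction remaining f = (1/2)^(6/11) ≈ 0.6852.
At steady state, accumulation factor R = 1/(1 − e^(−kτ)) ≈ 3.1766.
Each bolus raises the concentration by D/Vd = 1134/193 ≈ 5.876 μg/mL.
Cmax,ss = C₀/(1 − f) ≈ 5.876/0.3148 ≈ 18.666 μg/mL.
One interval later, Cmin,ss = Cmax,ss·e^(−kτ) ≈ 18.666 × 0.6852 ≈ 12.790 μg/mL.
Trough 12.8 μg/mL vs MEC 12 μg/mL: adequate.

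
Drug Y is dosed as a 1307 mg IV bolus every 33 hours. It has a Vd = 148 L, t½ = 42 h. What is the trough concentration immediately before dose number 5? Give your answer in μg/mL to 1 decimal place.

f = (1/2)^(τ/t½) = (1/2)^(33/42) ≈ 0.5801.
C₀ = D/Vd = 1307/148 ≈ 8.831 μg/mL.
Before the 5th dose, 4 doses have been given. Superposition: Cmin = C₀·(f + f² + … + f^4).
≈ 8.831 × (0.5801 + 0.3365 + 0.1952 + 0.1132) ≈ 8.831 × 1.2250 ≈ 10.818 μg/mL.

10.8 μg/mL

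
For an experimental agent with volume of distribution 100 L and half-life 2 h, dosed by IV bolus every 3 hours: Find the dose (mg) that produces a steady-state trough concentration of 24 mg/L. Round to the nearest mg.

τ/t½ = 3/2 ≈ 1.5, so f = (1/2)^(3/2) ≈ 0.353553.
Cmin,ss = (D/Vd)·f/(1−f), so D = Cmin,ss·Vd·(1−f)/f.
D = 24 × 100 × (1−f)/f ≈ 24 × 100 × 1.82843 ≈ 4388.23 mg.

4388 mg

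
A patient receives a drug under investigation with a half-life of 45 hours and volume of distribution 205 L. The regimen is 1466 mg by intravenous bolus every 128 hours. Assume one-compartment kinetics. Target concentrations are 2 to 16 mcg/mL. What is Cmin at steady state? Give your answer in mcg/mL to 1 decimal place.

1.2 mcg/mL

τ/t½ = 128/45 ≈ 2.8444, so fraction remaining f = (1/2)^(128/45) ≈ 0.1392.
At steady state, accumulation factor R = 1/(1 − e^(−kτ)) ≈ 1.1617.
Each bolus raises the concentration by D/Vd = 1466/205 ≈ 7.151 mcg/mL.
Steady-state peak Cmax,ss = C₀·R ≈ 7.151 × 1.1617 ≈ 8.307 mcg/mL.
One interval later, Cmin,ss = Cmax,ss·e^(−kτ) ≈ 8.307 × 0.1392 ≈ 1.156 mcg/mL.
Trough 1.2 mcg/mL vs MEC 2 mcg/mL: subtherapeutic.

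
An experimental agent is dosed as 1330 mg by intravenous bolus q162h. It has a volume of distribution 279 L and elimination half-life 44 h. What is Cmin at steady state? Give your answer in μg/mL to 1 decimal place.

Over one 162-h interval, 162/44 ≈ 3.6818 half-lives elapse, leaving f ≈ 0.0779 of each dose.
At steady state, accumulation factor R = 1/(1 − e^(−kτ)) ≈ 1.0845.
Each bolus raises the concentration by D/Vd = 1330/279 ≈ 4.767 μg/mL.
Steady-state peak Cmax,ss = C₀·R ≈ 4.767 × 1.0845 ≈ 5.170 μg/mL.
Steady-state trough Cmin,ss = Cmax,ss·f ≈ 5.170 × 0.0779 ≈ 0.403 μg/mL.

0.4 μg/mL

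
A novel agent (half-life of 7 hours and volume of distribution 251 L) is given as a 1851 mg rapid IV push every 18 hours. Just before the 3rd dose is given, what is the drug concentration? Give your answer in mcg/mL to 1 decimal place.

f = (1/2)^(τ/t½) = (1/2)^(18/7) ≈ 0.1682.
C₀ = D/Vd = 1851/251 ≈ 7.375 mcg/mL.
Before the 3rd dose, 2 doses have been given. Superposition: Cmin = C₀·(f + f²).
≈ 7.375 × (0.1682 + 0.0283) ≈ 7.375 × 0.1965 ≈ 1.449 mcg/mL.

1.4 mcg/mL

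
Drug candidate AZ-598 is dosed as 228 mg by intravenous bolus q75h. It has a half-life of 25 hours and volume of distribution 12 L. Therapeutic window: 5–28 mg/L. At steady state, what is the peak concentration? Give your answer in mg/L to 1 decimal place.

The dosing interval is 3 half-lives, so f = 2^(−3) = 0.125.
Accumulation ratio R = 1/(1 − f) = 1/0.875 = 8/7.
Single-dose peak C₀ = D/Vd = 228/12 = 19 mg/L.
Steady-state peak Cmax,ss = C₀·R = 19 × 8/7 ≈ 21.714 mg/L.
Peak 21.7 mg/L vs MTC 28 mg/L: below toxic threshold.

21.7 mg/L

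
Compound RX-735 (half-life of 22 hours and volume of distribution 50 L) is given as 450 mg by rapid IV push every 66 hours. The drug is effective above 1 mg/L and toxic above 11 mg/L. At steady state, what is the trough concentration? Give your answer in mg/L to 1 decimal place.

1.3 mg/L

τ = 66 h = 3 half-lives, so f = (1/2)^3 = 0.125.
Accumulation ratio R = 1/(1 − f) = 1/0.875 = 8/7.
Single-dose peak C₀ = D/Vd = 450/50 = 9 mg/L.
Steady-state peak Cmax,ss = C₀·R = 9 × 8/7 ≈ 10.286 mg/L.
Steady-state trough Cmin,ss = Cmax,ss·f ≈ 10.286 × 0.125 ≈ 1.286 mg/L.
Trough 1.3 mg/L vs MEC 1 mg/L: adequate.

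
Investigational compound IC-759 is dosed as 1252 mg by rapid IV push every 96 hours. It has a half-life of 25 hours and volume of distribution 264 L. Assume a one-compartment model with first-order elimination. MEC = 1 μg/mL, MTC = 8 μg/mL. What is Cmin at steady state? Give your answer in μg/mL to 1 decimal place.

τ/t½ = 96/25 ≈ 3.84, so fraction remaining f = (1/2)^(96/25) ≈ 0.0698.
Each bolus raises the concentration by D/Vd = 1252/264 ≈ 4.742 μg/mL.
Steady-state trough Cmin,ss = C₀·f/(1−f) ≈ 4.742 × 0.0698/0.9302 ≈ 0.356 μg/mL.
Trough 0.4 μg/mL vs MEC 1 μg/mL: subtherapeutic.

0.4 μg/mL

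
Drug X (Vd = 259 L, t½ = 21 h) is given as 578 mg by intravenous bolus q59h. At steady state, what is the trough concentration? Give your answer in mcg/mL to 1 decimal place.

τ/t½ = 59/21 ≈ 2.8095, so fraction remaining f = (1/2)^(59/21) ≈ 0.1426.
Accumulation ratio R = 1/(1 − f) ≈ 1/0.8574 ≈ 1.1663.
Each bolus raises the concentration by D/Vd = 578/259 ≈ 2.232 mcg/mL.
Cmax,ss = C₀/(1 − f) ≈ 2.232/0.8574 ≈ 2.603 mcg/mL.
One interval later, Cmin,ss = Cmax,ss·e^(−kτ) ≈ 2.603 × 0.1426 ≈ 0.371 mcg/mL.

0.4 mcg/mL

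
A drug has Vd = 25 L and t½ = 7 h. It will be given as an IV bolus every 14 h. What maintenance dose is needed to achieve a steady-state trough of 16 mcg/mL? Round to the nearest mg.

1200 mg

τ/t½ = 14/7 ≈ 2, so f = (1/2)^(14/7) ≈ 0.250000.
Cmin,ss = (D/Vd)·f/(1−f), so D = Cmin,ss·Vd·(1−f)/f.
D = 16 × 25 × (1−f)/f ≈ 16 × 25 × 3.00000 ≈ 1200.00 mg.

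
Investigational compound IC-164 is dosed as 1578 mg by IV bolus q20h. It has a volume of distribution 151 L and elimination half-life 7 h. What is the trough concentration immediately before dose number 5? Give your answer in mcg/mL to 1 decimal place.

f = (1/2)^(τ/t½) = (1/2)^(20/7) ≈ 0.1380.
C₀ = D/Vd = 1578/151 ≈ 10.450 mcg/mL.
Before the 5th dose, 4 doses have been given. Superposition: Cmin = C₀·(f + f² + … + f^4).
≈ 10.450 × (0.1380 + 0.0190 + 0.0026 + 0.0004) ≈ 10.450 × 0.1600 ≈ 1.672 mcg/mL.

1.7 mcg/mL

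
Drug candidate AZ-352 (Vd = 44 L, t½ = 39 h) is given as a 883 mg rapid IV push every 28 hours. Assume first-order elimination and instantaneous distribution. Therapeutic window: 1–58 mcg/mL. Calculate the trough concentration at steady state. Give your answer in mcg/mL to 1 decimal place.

Over one 28-h interval, 28/39 ≈ 0.71795 half-lives elapse, leaving f ≈ 0.6080 of each dose.
At steady state, accumulation factor R = 1/(1 − e^(−kτ)) ≈ 2.5510.
Single-dose peak C₀ = D/Vd = 883/44 ≈ 20.068 mcg/mL.
Steady-state peak Cmax,ss = C₀·R ≈ 20.068 × 2.5510 ≈ 51.193 mcg/mL.
One interval later, Cmin,ss = Cmax,ss·e^(−kτ) ≈ 51.193 × 0.6080 ≈ 31.125 mcg/mL.
Trough 31.1 mcg/mL vs MEC 1 mcg/mL: adequate.

31.1 mcg/mL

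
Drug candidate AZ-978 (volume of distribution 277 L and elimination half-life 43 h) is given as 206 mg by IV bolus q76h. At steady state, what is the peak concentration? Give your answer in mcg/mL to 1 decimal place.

1.1 mcg/mL

τ/t½ = 76/43 ≈ 1.7674, so fraction remaining f = (1/2)^(76/43) ≈ 0.2937.
At steady state, accumulation factor R = 1/(1 − e^(−kτ)) ≈ 1.4158.
Single-dose peak C₀ = D/Vd = 206/277 ≈ 0.744 mcg/mL.
Cmax,ss = C₀/(1 − f) ≈ 0.744/0.7063 ≈ 1.053 mcg/mL.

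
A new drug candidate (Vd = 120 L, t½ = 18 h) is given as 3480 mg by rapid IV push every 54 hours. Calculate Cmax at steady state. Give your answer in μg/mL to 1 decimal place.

33.1 μg/mL

τ = 54 h = 3 half-lives, so f = (1/2)^3 = 0.125.
Accumulation ratio R = 1/(1 − f) = 1/0.875 = 8/7.
Single-dose peak C₀ = D/Vd = 3480/120 = 29 μg/mL.
Steady-state peak Cmax,ss = C₀·R = 29 × 8/7 ≈ 33.143 μg/mL.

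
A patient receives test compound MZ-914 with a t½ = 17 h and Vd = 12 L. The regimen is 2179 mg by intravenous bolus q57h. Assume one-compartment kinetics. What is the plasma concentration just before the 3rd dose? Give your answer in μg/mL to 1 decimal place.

f = (1/2)^(τ/t½) = (1/2)^(57/17) ≈ 0.0979.
C₀ = D/Vd = 2179/12 ≈ 181.583 μg/mL.
Before the 3rd dose, 2 doses have been given. Superposition: Cmin = C₀·(f + f²).
≈ 181.583 × (0.0979 + 0.0096) ≈ 181.583 × 0.1075 ≈ 19.520 μg/mL.

19.5 μg/mL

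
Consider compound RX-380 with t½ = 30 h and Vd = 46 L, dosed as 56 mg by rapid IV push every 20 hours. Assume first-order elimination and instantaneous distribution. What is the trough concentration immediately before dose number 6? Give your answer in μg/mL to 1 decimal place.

f = (1/2)^(τ/t½) = (1/2)^(20/30) ≈ 0.6300.
C₀ = D/Vd = 56/46 ≈ 1.217 μg/mL.
Before the 6th dose, 5 doses have been given. Superposition: Cmin = C₀·(f + f² + … + f^5).
≈ 1.217 × (0.6300 + 0.3969 + 0.2500 + 0.1575 + 0.0992) ≈ 1.217 × 1.5336 ≈ 1.866 μg/mL.

1.9 μg/mL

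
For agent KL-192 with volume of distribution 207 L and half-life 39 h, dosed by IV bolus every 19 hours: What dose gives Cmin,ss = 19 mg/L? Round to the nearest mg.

1580 mg

τ/t½ = 19/39 ≈ 0.48718, so f = (1/2)^(19/39) ≈ 0.713418.
Cmin,ss = (D/Vd)·f/(1−f), so D = Cmin,ss·Vd·(1−f)/f.
D = 19 × 207 × (1−f)/f ≈ 19 × 207 × 0.40170 ≈ 1579.89 mg.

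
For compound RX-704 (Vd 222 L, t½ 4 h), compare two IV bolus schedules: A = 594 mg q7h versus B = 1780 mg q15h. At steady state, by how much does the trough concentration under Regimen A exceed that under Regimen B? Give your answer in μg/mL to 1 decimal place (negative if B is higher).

0.5 μg/mL

Regimen A: f = (1/2)^(7/4) ≈ 0.2973; Cmin,ss = (594/222)·f/(1−f) ≈ 1.132 μg/mL.
Regimen B: f = (1/2)^(15/4) ≈ 0.0743; Cmin,ss = (1780/222)·f/(1−f) ≈ 0.644 μg/mL.
Difference ≈ 1.132 − 0.644 ≈ 0.488 μg/mL.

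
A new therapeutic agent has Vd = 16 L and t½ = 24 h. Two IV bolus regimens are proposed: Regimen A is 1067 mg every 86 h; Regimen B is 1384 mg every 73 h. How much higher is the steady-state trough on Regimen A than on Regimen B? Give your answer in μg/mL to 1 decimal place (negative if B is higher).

Regimen A: f = (1/2)^(86/24) ≈ 0.0834; Cmin,ss = (1067/16)·f/(1−f) ≈ 6.068 μg/mL.
Regimen B: f = (1/2)^(73/24) ≈ 0.1214; Cmin,ss = (1384/16)·f/(1−f) ≈ 11.952 μg/mL.
Difference ≈ 6.068 − 11.952 ≈ -5.884 μg/mL.

-5.9 μg/mL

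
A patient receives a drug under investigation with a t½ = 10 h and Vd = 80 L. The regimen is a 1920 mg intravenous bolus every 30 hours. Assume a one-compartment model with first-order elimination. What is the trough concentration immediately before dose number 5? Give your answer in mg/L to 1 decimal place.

f = (1/2)^(τ/t½) = (1/2)^(30/10) ≈ 0.1250.
C₀ = D/Vd = 1920/80 ≈ 24.000 mg/L.
Before the 5th dose, 4 doses have been given. Superposition: Cmin = C₀·(f + f² + … + f^4).
≈ 24.000 × (0.1250 + 0.0156 + 0.0020 + 0.0002) ≈ 24.000 × 0.1428 ≈ 3.427 mg/L.

3.4 mg/L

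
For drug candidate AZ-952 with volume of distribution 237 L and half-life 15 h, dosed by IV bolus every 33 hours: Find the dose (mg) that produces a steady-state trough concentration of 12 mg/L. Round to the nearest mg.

τ/t½ = 33/15 ≈ 2.2, so f = (1/2)^(33/15) ≈ 0.217638.
Cmin,ss = (D/Vd)·f/(1−f), so D = Cmin,ss·Vd·(1−f)/f.
D = 12 × 237 × (1−f)/f ≈ 12 × 237 × 3.59479 ≈ 10223.58 mg.

10224 mg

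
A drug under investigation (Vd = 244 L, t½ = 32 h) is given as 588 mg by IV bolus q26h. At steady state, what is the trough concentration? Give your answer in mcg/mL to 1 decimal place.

Over one 26-h interval, 26/32 ≈ 0.8125 half-lives elapse, leaving f ≈ 0.5694 of each dose.
Accumulation ratio R = 1/(1 − f) ≈ 1/0.4306 ≈ 2.3223.
Each bolus raises the concentration by D/Vd = 588/244 ≈ 2.410 mcg/mL.
Cmax,ss = C₀/(1 − f) ≈ 2.410/0.4306 ≈ 5.597 mcg/mL.
Steady-state trough Cmin,ss = Cmax,ss·f ≈ 5.597 × 0.5694 ≈ 3.187 mcg/mL.

3.2 mcg/mL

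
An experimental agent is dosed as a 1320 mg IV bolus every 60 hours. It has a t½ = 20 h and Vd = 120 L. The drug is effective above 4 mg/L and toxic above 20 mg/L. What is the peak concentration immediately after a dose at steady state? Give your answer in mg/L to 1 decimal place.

The dosing interval is 3 half-lives, so f = 2^(−3) = 0.125.
Accumulation ratio R = 1/(1 − f) = 1/0.875 = 8/7.
Single-dose peak C₀ = D/Vd = 1320/120 = 11 mg/L.
Steady-state peak Cmax,ss = C₀·R = 11 × 8/7 ≈ 12.571 mg/L.
Peak 12.6 mg/L vs MTC 20 mg/L: below toxic threshold.

12.6 mg/L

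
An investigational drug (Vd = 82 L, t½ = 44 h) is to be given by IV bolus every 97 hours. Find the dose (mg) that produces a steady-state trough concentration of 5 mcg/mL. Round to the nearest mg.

1480 mg

τ/t½ = 97/44 ≈ 2.2045, so f = (1/2)^(97/44) ≈ 0.216953.
Cmin,ss = (D/Vd)·f/(1−f), so D = Cmin,ss·Vd·(1−f)/f.
D = 5 × 82 × (1−f)/f ≈ 5 × 82 × 3.60929 ≈ 1479.81 mg.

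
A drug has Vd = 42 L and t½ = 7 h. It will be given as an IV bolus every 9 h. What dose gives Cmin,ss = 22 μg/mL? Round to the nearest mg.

τ/t½ = 9/7 ≈ 1.2857, so f = (1/2)^(9/7) ≈ 0.410168.
Cmin,ss = (D/Vd)·f/(1−f), so D = Cmin,ss·Vd·(1−f)/f.
D = 22 × 42 × (1−f)/f ≈ 22 × 42 × 1.43803 ≈ 1328.74 mg.

1329 mg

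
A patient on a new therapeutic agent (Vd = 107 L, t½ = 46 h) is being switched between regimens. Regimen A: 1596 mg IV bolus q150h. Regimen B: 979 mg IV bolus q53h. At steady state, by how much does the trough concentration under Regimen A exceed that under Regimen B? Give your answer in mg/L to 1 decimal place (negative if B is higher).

Regimen A: f = (1/2)^(150/46) ≈ 0.1043; Cmin,ss = (1596/107)·f/(1−f) ≈ 1.737 mg/L.
Regimen B: f = (1/2)^(53/46) ≈ 0.4499; Cmin,ss = (979/107)·f/(1−f) ≈ 7.483 mg/L.
Difference ≈ 1.737 − 7.483 ≈ -5.746 mg/L.

-5.7 mg/L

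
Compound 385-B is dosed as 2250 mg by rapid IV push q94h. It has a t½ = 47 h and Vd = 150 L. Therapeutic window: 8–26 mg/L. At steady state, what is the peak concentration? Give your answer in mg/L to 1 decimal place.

The dosing interval is 2 half-lives, so f = 2^(−2) = 0.25.
Accumulation ratio R = 1/(1 − f) = 1/0.75 = 4/3.
Single-dose peak C₀ = D/Vd = 2250/150 = 15 mg/L.
Steady-state peak Cmax,ss = C₀·R = 15 × 4/3 ≈ 20.000 mg/L.
Peak 20.0 mg/L vs MTC 26 mg/L: below toxic threshold.

20.0 mg/L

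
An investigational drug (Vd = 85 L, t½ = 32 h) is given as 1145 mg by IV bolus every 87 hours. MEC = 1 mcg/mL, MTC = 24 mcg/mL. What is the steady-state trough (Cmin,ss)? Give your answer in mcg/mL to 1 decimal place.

k = ln2/t½ = ln2/32 ≈ 0.021661 h⁻¹; fraction remaining f = e^(−kτ) = e^(−0.021661×87) ≈ 0.1519.
Each bolus raises the concentration by D/Vd = 1145/85 ≈ 13.471 mcg/mL.
Steady-state trough Cmin,ss = C₀·f/(1−f) ≈ 13.471 × 0.1519/0.8481 ≈ 2.413 mcg/mL.
Trough 2.4 mcg/mL vs MEC 1 mcg/mL: adequate.

2.4 mcg/mL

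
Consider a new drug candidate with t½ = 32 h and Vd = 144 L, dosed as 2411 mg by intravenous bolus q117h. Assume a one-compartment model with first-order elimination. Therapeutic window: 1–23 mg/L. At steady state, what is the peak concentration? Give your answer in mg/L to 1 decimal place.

18.2 mg/L

Over one 117-h interval, 117/32 ≈ 3.6562 half-lives elapse, leaving f ≈ 0.0793 of each dose.
At steady state, accumulation factor R = 1/(1 − e^(−kτ)) ≈ 1.0861.
Single-dose peak C₀ = D/Vd = 2411/144 ≈ 16.743 mg/L.
Steady-state peak Cmax,ss = C₀·R ≈ 16.743 × 1.0861 ≈ 18.185 mg/L.
Peak 18.2 mg/L vs MTC 23 mg/L: below toxic threshold.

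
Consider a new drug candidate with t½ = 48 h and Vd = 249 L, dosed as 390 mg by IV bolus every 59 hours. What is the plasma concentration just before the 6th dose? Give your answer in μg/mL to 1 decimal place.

1.1 μg/mL

f = (1/2)^(τ/t½) = (1/2)^(59/48) ≈ 0.4266.
C₀ = D/Vd = 390/249 ≈ 1.566 μg/mL.
Before the 6th dose, 5 doses have been given. Superposition: Cmin = C₀·(f + f² + … + f^5).
≈ 1.566 × (0.4266 + 0.1820 + 0.0776 + 0.0331 + 0.0141) ≈ 1.566 × 0.7334 ≈ 1.149 μg/mL.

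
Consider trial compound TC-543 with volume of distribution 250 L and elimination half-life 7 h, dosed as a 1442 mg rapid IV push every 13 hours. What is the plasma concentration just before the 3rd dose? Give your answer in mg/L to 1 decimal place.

f = (1/2)^(τ/t½) = (1/2)^(13/7) ≈ 0.2760.
C₀ = D/Vd = 1442/250 ≈ 5.768 mg/L.
Before the 3rd dose, 2 doses have been given. Superposition: Cmin = C₀·(f + f²).
≈ 5.768 × (0.2760 + 0.0762) ≈ 5.768 × 0.3522 ≈ 2.031 mg/L.

2.0 mg/L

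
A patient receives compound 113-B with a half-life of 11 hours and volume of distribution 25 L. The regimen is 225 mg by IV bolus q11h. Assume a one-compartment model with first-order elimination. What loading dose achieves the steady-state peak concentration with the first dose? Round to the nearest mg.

f = (1/2)^(11/11) ≈ 0.500000; accumulation ratio R = 1/(1−f) ≈ 2.00000.
Loading dose to hit Cmax,ss on first dose: D_load = D_maint·R ≈ 225 × 2.00000 ≈ 450.00 mg.

450 mg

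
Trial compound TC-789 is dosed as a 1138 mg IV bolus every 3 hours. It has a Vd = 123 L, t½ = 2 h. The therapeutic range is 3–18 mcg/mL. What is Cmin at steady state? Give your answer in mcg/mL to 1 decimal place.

5.1 mcg/mL

τ/t½ = 3/2 ≈ 1.5, so fraction remaining f = (1/2)^(3/2) ≈ 0.3536.
Accumulation ratio R = 1/(1 − f) ≈ 1/0.6464 ≈ 1.5470.
Each bolus raises the concentration by D/Vd = 1138/123 ≈ 9.252 mcg/mL.
Steady-state peak Cmax,ss = C₀·R ≈ 9.252 × 1.5470 ≈ 14.313 mcg/mL.
One interval later, Cmin,ss = Cmax,ss·e^(−kτ) ≈ 14.313 × 0.3536 ≈ 5.061 mcg/mL.
Trough 5.1 mcg/mL vs MEC 3 mcg/mL: adequate.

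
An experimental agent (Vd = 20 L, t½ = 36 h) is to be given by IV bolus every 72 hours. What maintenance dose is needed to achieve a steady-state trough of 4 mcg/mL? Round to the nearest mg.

240 mg

τ/t½ = 72/36 ≈ 2, so f = (1/2)^(72/36) ≈ 0.250000.
Cmin,ss = (D/Vd)·f/(1−f), so D = Cmin,ss·Vd·(1−f)/f.
D = 4 × 20 × (1−f)/f ≈ 4 × 20 × 3.00000 ≈ 240.00 mg.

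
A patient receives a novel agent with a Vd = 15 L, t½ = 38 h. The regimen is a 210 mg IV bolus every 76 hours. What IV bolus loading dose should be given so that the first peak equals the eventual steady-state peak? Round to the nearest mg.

f = (1/2)^(76/38) ≈ 0.250000; accumulation ratio R = 1/(1−f) ≈ 1.33333.
Loading dose to hit Cmax,ss on first dose: D_load = D_maint·R ≈ 210 × 1.33333 ≈ 280.00 mg.

280 mg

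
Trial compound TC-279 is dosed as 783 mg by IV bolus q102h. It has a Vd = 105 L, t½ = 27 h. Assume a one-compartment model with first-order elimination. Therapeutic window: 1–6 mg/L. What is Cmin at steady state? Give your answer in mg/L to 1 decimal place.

k = ln2/t½ = ln2/27 ≈ 0.025672 h⁻¹; fraction remaining f = e^(−kτ) = e^(−0.025672×102) ≈ 0.0729.
At steady state, accumulation factor R = 1/(1 − e^(−kτ)) ≈ 1.0786.
Each bolus raises the concentration by D/Vd = 783/105 ≈ 7.457 mg/L.
Steady-state peak Cmax,ss = C₀·R ≈ 7.457 × 1.0786 ≈ 8.043 mg/L.
One interval later, Cmin,ss = Cmax,ss·e^(−kτ) ≈ 8.043 × 0.0729 ≈ 0.586 mg/L.
Trough 0.6 mg/L vs MEC 1 mg/L: subtherapeutic.

0.6 mg/L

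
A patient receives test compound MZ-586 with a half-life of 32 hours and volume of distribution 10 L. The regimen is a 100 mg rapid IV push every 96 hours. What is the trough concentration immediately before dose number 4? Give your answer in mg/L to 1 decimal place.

f = (1/2)^(τ/t½) = (1/2)^(96/32) ≈ 0.1250.
C₀ = D/Vd = 100/10 ≈ 10.000 mg/L.
Before the 4th dose, 3 doses have been given. Superposition: Cmin = C₀·(f + f² + … + f^3).
≈ 10.000 × (0.1250 + 0.0156 + 0.0020) ≈ 10.000 × 0.1426 ≈ 1.426 mg/L.

1.4 mg/L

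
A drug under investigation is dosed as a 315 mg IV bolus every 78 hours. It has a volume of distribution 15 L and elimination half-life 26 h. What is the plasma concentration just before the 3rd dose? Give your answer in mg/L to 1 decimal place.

3.0 mg/L

f = (1/2)^(τ/t½) = (1/2)^(78/26) ≈ 0.1250.
C₀ = D/Vd = 315/15 ≈ 21.000 mg/L.
Before the 3rd dose, 2 doses have been given. Superposition: Cmin = C₀·(f + f²).
≈ 21.000 × (0.1250 + 0.0156) ≈ 21.000 × 0.1406 ≈ 2.953 mg/L.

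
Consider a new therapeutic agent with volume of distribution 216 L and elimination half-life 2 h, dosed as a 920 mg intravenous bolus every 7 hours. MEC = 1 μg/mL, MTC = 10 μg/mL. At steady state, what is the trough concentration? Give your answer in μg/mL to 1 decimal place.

τ/t½ = 7/2 ≈ 3.5, so fraction remaining f = (1/2)^(7/2) ≈ 0.0884.
Accumulation ratio R = 1/(1 − f) ≈ 1/0.9116 ≈ 1.0970.
Each bolus raises the concentration by D/Vd = 920/216 ≈ 4.259 μg/mL.
Cmax,ss = C₀/(1 − f) ≈ 4.259/0.9116 ≈ 4.672 μg/mL.
Steady-state trough Cmin,ss = Cmax,ss·f ≈ 4.672 × 0.0884 ≈ 0.413 μg/mL.
Trough 0.4 μg/mL vs MEC 1 μg/mL: subtherapeutic.

0.4 μg/mL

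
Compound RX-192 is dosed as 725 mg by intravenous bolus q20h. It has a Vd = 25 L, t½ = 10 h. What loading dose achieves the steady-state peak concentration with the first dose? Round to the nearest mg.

967 mg

f = (1/2)^(20/10) ≈ 0.250000; accumulation ratio R = 1/(1−f) ≈ 1.33333.
Loading dose to hit Cmax,ss on first dose: D_load = D_maint·R ≈ 725 × 1.33333 ≈ 966.66 mg.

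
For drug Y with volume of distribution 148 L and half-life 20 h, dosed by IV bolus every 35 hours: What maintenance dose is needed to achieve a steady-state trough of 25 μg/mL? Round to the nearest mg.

8745 mg

τ/t½ = 35/20 ≈ 1.75, so f = (1/2)^(35/20) ≈ 0.297302.
Cmin,ss = (D/Vd)·f/(1−f), so D = Cmin,ss·Vd·(1−f)/f.
D = 25 × 148 × (1−f)/f ≈ 25 × 148 × 2.36358 ≈ 8745.25 mg.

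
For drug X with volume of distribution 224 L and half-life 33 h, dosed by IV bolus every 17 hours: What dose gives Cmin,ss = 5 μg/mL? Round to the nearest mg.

τ/t½ = 17/33 ≈ 0.51515, so f = (1/2)^(17/33) ≈ 0.699719.
Cmin,ss = (D/Vd)·f/(1−f), so D = Cmin,ss·Vd·(1−f)/f.
D = 5 × 224 × (1−f)/f ≈ 5 × 224 × 0.42915 ≈ 480.65 mg.

481 mg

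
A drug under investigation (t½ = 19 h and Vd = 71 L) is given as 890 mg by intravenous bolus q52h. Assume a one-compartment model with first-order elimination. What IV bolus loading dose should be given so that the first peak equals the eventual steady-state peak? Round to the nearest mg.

1047 mg

f = (1/2)^(52/19) ≈ 0.150013; accumulation ratio R = 1/(1−f) ≈ 1.17649.
Loading dose to hit Cmax,ss on first dose: D_load = D_maint·R ≈ 890 × 1.17649 ≈ 1047.08 mg.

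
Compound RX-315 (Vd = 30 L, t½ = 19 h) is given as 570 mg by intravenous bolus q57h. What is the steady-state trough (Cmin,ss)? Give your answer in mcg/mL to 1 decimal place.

The dosing interval is 3 half-lives, so f = 2^(−3) = 0.125.
Accumulation ratio R = 1/(1 − f) = 1/0.875 = 8/7.
Single-dose peak C₀ = D/Vd = 570/30 = 19 mcg/mL.
Steady-state peak Cmax,ss = C₀·R = 19 × 8/7 ≈ 21.714 mcg/mL.
Steady-state trough Cmin,ss = Cmax,ss·f ≈ 21.714 × 0.125 ≈ 2.714 mcg/mL.

2.7 mcg/mL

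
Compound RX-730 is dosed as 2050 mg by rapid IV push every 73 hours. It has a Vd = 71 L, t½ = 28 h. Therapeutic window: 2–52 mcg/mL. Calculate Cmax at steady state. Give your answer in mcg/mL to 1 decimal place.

k = ln2/t½ = ln2/28 ≈ 0.024755 h⁻¹; fraction remaining f = e^(−kτ) = e^(−0.024755×73) ≈ 0.1641.
At steady state, accumulation factor R = 1/(1 − e^(−kτ)) ≈ 1.1963.
Each bolus raises the concentration by D/Vd = 2050/71 ≈ 28.873 mcg/mL.
Cmax,ss = C₀/(1 − f) ≈ 28.873/0.8359 ≈ 34.541 mcg/mL.
Peak 34.5 mcg/mL vs MTC 52 mcg/mL: below toxic threshold.

34.5 mcg/mL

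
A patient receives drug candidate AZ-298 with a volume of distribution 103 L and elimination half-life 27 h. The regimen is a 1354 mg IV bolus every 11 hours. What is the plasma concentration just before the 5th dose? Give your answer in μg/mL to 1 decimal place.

f = (1/2)^(τ/t½) = (1/2)^(11/27) ≈ 0.7540.
C₀ = D/Vd = 1354/103 ≈ 13.146 μg/mL.
Before the 5th dose, 4 doses have been given. Superposition: Cmin = C₀·(f + f² + … + f^4).
≈ 13.146 × (0.7540 + 0.5685 + 0.4287 + 0.3232) ≈ 13.146 × 2.0744 ≈ 27.270 μg/mL.

27.3 μg/mL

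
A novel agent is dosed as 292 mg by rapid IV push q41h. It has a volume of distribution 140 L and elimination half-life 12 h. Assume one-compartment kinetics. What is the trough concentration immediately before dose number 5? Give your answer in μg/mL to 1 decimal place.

0.2 μg/mL

f = (1/2)^(τ/t½) = (1/2)^(41/12) ≈ 0.0936.
C₀ = D/Vd = 292/140 ≈ 2.086 μg/mL.
Before the 5th dose, 4 doses have been given. Superposition: Cmin = C₀·(f + f² + … + f^4).
≈ 2.086 × (0.0936 + 0.0088 + 0.0008 + 0.0001) ≈ 2.086 × 0.1033 ≈ 0.215 μg/mL.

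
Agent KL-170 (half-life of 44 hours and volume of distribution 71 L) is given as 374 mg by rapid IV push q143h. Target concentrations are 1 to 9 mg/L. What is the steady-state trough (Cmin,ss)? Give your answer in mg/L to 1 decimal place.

Over one 143-h interval, 143/44 ≈ 3.25 half-lives elapse, leaving f ≈ 0.1051 of each dose.
At steady state, accumulation factor R = 1/(1 − e^(−kτ)) ≈ 1.1174.
Single-dose peak C₀ = D/Vd = 374/71 ≈ 5.268 mg/L.
Cmax,ss = C₀/(1 − f) ≈ 5.268/0.8949 ≈ 5.887 mg/L.
Steady-state trough Cmin,ss = Cmax,ss·f ≈ 5.887 × 0.1051 ≈ 0.619 mg/L.
Trough 0.6 mg/L vs MEC 1 mg/L: subtherapeutic.

0.6 mg/L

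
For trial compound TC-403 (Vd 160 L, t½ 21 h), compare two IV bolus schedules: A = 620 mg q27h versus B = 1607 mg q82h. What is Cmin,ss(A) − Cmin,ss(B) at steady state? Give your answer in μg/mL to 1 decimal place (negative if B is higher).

2.0 μg/mL

Regimen A: f = (1/2)^(27/21) ≈ 0.4102; Cmin,ss = (620/160)·f/(1−f) ≈ 2.695 μg/mL.
Regimen B: f = (1/2)^(82/21) ≈ 0.0668; Cmin,ss = (1607/160)·f/(1−f) ≈ 0.719 μg/mL.
Difference ≈ 2.695 − 0.719 ≈ 1.976 μg/mL.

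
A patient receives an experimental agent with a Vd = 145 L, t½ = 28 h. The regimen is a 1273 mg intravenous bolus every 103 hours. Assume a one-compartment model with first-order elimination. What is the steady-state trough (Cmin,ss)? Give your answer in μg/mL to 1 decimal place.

0.7 μg/mL

τ/t½ = 103/28 ≈ 3.6786, so fraction remaining f = (1/2)^(103/28) ≈ 0.0781.
Each bolus raises the concentration by D/Vd = 1273/145 ≈ 8.779 μg/mL.
Steady-state trough Cmin,ss = C₀·f/(1−f) ≈ 8.779 × 0.0781/0.9219 ≈ 0.744 μg/mL.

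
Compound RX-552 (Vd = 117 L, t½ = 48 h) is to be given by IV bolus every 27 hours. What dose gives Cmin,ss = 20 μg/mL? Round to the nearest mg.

1116 mg

τ/t½ = 27/48 ≈ 0.5625, so f = (1/2)^(27/48) ≈ 0.677128.
Cmin,ss = (D/Vd)·f/(1−f), so D = Cmin,ss·Vd·(1−f)/f.
D = 20 × 117 × (1−f)/f ≈ 20 × 117 × 0.47683 ≈ 1115.78 mg.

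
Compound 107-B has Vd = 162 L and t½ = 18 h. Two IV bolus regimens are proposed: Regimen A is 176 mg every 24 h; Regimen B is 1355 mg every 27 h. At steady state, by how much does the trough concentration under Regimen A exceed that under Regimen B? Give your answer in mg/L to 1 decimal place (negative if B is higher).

-3.9 mg/L

Regimen A: f = (1/2)^(24/18) ≈ 0.3969; Cmin,ss = (176/162)·f/(1−f) ≈ 0.715 mg/L.
Regimen B: f = (1/2)^(27/18) ≈ 0.3536; Cmin,ss = (1355/162)·f/(1−f) ≈ 4.575 mg/L.
Difference ≈ 0.715 − 4.575 ≈ -3.860 mg/L.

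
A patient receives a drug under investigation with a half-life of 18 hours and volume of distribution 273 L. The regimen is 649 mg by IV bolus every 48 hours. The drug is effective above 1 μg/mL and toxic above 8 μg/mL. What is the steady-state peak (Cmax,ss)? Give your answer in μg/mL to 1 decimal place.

Over one 48-h interval, 48/18 ≈ 2.6667 half-lives elapse, leaving f ≈ 0.1575 of each dose.
Accumulation ratio R = 1/(1 − f) ≈ 1/0.8425 ≈ 1.1869.
Each bolus raises the concentration by D/Vd = 649/273 ≈ 2.377 μg/mL.
Steady-state peak Cmax,ss = C₀·R ≈ 2.377 × 1.1869 ≈ 2.821 μg/mL.
Peak 2.8 μg/mL vs MTC 8 μg/mL: below toxic threshold.

2.8 μg/mL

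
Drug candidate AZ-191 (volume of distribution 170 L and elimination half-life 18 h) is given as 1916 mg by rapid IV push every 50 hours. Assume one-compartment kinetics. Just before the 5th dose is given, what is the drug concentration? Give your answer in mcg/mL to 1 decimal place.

f = (1/2)^(τ/t½) = (1/2)^(50/18) ≈ 0.1458.
C₀ = D/Vd = 1916/170 ≈ 11.271 mcg/mL.
Before the 5th dose, 4 doses have been given. Superposition: Cmin = C₀·(f + f² + … + f^4).
≈ 11.271 × (0.1458 + 0.0213 + 0.0031 + 0.0005) ≈ 11.271 × 0.1707 ≈ 1.924 mcg/mL.

1.9 mcg/mL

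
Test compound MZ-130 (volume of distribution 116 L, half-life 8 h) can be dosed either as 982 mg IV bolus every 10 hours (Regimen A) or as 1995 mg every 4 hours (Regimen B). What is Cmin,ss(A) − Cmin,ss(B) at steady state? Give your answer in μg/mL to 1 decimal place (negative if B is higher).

Regimen A: f = (1/2)^(10/8) ≈ 0.4204; Cmin,ss = (982/116)·f/(1−f) ≈ 6.140 μg/mL.
Regimen B: f = (1/2)^(4/8) ≈ 0.7071; Cmin,ss = (1995/116)·f/(1−f) ≈ 41.519 μg/mL.
Difference ≈ 6.140 − 41.519 ≈ -35.379 μg/mL.

-35.4 μg/mL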